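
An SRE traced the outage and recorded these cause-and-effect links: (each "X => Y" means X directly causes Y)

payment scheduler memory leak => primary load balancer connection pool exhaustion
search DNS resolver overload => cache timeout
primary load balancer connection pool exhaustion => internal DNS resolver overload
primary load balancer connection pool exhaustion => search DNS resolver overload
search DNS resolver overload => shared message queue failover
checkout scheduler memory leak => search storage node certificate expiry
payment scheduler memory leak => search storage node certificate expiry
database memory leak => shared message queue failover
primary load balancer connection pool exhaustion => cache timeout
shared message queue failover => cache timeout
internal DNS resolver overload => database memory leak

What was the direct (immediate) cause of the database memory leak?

the internal DNS resolver overload

Upstream contributors include the payment scheduler memory leak, the primary load balancer connection pool exhaustion, but only the internal DNS resolver overload feeds directly into the database memory leak.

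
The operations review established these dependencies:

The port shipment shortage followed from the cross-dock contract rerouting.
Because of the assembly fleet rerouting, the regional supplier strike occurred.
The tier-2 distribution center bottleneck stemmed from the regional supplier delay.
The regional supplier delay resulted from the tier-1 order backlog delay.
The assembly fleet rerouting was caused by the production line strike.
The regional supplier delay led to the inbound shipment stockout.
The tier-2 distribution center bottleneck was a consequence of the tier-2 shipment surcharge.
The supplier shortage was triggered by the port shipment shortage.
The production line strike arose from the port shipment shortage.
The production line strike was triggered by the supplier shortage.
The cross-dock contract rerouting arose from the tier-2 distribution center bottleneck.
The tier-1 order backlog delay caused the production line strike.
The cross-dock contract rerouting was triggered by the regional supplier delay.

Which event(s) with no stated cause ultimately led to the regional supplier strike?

the tier-1 order backlog delay, the tier-2 shipment surcharge

Tracing upstream from the regional supplier strike: the regional supplier strike ← the assembly fleet rerouting ← the production line strike ← the tier-1 order backlog delay.
A separate upstream branch: the regional supplier strike ← the assembly fleet rerouting ← the production line strike ← the port shipment shortage ← the cross-dock contract rerouting ← the tier-2 distribution center bottleneck ← the tier-2 shipment surcharge.
Each of those chain origins has no stated cause.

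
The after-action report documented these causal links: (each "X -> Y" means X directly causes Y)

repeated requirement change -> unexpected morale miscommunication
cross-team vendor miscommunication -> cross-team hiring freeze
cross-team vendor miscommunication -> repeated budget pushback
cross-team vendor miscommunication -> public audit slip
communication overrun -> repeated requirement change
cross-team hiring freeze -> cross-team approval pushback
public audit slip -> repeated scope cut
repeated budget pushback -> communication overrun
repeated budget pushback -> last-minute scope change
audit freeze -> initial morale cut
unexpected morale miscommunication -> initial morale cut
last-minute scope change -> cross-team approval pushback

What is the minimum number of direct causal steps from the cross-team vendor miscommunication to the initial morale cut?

5

Shortest chain: the cross-team vendor miscommunication → the repeated budget pushback → the communication overrun → the repeated requirement change → the unexpected morale miscommunication → the initial morale cut.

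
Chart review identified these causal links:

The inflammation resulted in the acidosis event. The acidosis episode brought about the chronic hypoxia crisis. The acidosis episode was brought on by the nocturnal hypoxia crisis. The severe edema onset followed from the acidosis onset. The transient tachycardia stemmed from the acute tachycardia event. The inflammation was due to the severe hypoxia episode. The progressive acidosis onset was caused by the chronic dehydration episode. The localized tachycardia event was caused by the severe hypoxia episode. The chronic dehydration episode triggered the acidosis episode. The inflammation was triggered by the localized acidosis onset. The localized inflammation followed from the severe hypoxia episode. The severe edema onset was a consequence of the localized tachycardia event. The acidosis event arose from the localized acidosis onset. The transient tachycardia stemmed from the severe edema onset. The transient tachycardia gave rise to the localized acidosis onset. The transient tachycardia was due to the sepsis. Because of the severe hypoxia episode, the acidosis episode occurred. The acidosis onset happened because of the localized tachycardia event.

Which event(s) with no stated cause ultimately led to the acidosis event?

the acute tachycardia event, the sepsis, the severe hypoxia episode

Tracing upstream from the acidosis event: the acidosis event ← the inflammation ← the severe hypoxia episode.
A separate upstream branch: the acidosis event ← the localized acidosis onset ← the transient tachycardia ← the acute tachycardia event.
A separate upstream branch: the acidosis event ← the localized acidosis onset ← the transient tachycardia ← the sepsis.
Each of those chain origins has no stated cause.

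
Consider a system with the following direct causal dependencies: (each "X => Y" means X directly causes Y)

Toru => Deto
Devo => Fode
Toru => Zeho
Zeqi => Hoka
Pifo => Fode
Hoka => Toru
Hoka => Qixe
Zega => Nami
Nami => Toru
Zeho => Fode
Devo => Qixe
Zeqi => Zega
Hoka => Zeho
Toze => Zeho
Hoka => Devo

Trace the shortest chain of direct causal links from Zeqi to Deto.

Zeqi → Hoka → Toru → Deto

Zeqi → Hoka
Hoka → Toru
Toru → Deto
Length: 3 steps.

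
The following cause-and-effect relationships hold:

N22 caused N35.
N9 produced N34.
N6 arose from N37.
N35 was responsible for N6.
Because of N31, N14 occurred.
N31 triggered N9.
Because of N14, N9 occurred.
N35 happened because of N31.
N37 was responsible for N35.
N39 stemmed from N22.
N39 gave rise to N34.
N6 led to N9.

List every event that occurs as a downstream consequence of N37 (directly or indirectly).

Direct effects: N35, N6.
2 steps out: N9.
3 steps out: N34.
Not reachable from it: N22, N31, N14, N39.

N34, N35, N6, N9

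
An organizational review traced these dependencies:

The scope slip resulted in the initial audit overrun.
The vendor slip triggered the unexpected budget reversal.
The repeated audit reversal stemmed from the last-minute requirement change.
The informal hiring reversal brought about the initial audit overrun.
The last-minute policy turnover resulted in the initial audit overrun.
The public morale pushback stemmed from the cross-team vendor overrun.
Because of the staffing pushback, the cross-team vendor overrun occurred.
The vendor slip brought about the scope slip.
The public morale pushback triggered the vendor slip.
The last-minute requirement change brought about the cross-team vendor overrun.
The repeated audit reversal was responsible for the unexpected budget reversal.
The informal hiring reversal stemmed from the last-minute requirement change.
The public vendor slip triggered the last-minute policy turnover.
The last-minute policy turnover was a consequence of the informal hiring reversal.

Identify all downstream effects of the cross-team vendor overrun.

Direct effects: the public morale pushback.
2 steps out: the vendor slip.
3 steps out: the unexpected budget reversal, the scope slip.
4 steps out: the initial audit overrun.
Not reachable from it: the last-minute requirement change, the repeated audit reversal, the staffing pushback, the informal hiring reversal, the public vendor slip, the last-minute policy turnover.

the initial audit overrun, the public morale pushback, the scope slip, the unexpected budget reversal, the vendor slip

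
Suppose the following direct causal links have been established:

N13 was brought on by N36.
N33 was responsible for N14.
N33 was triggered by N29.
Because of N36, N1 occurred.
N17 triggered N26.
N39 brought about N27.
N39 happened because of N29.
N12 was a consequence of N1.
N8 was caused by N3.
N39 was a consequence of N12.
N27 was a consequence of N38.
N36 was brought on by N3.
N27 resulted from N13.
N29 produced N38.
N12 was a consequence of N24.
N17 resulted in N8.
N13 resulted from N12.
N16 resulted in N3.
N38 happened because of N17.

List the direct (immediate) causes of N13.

N12, N36

Upstream contributors include N24, N16, N3, N1, but only N12, N36 feed directly into N13.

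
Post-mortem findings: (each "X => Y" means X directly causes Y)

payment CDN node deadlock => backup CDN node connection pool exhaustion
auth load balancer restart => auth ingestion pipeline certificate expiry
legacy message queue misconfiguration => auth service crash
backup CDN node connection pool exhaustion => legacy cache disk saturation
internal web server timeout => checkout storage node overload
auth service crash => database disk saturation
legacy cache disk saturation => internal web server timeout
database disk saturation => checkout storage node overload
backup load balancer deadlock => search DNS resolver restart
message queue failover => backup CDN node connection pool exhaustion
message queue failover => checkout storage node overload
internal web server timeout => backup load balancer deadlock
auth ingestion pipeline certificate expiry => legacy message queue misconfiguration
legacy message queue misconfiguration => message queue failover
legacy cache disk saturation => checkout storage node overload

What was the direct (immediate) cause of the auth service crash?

the legacy message queue misconfiguration

Upstream contributors include the auth load balancer restart, the auth ingestion pipeline certificate expiry, but only the legacy message queue misconfiguration feeds directly into the auth service crash.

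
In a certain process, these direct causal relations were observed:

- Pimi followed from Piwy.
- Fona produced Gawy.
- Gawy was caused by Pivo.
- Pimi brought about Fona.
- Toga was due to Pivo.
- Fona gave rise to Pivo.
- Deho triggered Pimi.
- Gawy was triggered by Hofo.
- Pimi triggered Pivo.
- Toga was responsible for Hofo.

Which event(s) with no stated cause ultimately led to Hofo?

Tracing upstream from Hofo: Hofo ← Toga ← Pivo ← Pimi ← Piwy.
A separate upstream branch: Hofo ← Toga ← Pivo ← Pimi ← Deho.
Each of those chain origins has no stated cause.

Deho, Piwy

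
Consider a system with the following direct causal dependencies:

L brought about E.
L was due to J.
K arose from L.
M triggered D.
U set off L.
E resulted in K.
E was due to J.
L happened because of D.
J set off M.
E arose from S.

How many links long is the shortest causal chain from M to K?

Shortest chain: M → D → L → K.

3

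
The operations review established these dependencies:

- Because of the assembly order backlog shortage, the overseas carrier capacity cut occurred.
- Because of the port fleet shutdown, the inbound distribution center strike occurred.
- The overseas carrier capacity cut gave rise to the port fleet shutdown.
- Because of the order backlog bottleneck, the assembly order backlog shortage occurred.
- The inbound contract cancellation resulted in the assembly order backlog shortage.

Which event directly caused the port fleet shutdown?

the overseas carrier capacity cut

Upstream contributors include the inbound contract cancellation, the assembly order backlog shortage, the order backlog bottleneck, but only the overseas carrier capacity cut feeds directly into the port fleet shutdown.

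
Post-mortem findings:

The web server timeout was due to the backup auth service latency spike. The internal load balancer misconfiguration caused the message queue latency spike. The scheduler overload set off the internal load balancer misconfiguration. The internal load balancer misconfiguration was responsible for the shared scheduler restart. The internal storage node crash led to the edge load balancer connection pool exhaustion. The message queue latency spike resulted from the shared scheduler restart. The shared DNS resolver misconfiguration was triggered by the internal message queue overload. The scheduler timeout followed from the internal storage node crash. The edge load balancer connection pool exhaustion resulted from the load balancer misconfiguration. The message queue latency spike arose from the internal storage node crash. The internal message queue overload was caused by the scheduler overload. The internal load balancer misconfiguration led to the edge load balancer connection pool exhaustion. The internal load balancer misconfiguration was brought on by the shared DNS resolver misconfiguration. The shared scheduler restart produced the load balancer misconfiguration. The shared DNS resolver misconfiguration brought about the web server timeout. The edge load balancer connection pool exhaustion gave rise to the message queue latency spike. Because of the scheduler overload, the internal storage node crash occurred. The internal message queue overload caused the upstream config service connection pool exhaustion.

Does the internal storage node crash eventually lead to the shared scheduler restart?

No

The internal storage node crash leads to the edge load balancer connection pool exhaustion, the message queue latency spike, the scheduler timeout; the shared scheduler restart is not among them.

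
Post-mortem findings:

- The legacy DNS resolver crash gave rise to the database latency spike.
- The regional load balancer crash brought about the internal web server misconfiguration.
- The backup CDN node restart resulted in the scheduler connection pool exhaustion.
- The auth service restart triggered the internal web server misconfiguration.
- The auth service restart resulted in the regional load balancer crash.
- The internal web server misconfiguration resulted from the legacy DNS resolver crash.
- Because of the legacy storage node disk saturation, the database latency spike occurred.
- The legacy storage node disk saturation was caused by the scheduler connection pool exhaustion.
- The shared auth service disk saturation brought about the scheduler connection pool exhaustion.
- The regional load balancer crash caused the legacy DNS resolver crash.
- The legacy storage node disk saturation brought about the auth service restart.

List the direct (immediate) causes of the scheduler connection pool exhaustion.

the backup CDN node restart, the shared auth service disk saturation → the scheduler connection pool exhaustion with nothing further upstream stated.

the backup CDN node restart, the shared auth service disk saturation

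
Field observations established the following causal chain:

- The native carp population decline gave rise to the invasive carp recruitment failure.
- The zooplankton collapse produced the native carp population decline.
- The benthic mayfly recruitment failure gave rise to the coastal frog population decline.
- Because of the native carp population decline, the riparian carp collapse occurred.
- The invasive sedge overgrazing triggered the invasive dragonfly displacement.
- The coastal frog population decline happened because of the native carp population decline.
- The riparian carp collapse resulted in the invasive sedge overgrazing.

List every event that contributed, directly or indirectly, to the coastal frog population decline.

Immediate causes of the coastal frog population decline: the native carp population decline, the benthic mayfly recruitment failure.
Further upstream: the zooplankton collapse.

the benthic mayfly recruitment failure, the native carp population decline, the zooplankton collapse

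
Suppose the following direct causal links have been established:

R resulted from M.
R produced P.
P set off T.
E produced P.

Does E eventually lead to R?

No

E leads to P, T; R is not among them.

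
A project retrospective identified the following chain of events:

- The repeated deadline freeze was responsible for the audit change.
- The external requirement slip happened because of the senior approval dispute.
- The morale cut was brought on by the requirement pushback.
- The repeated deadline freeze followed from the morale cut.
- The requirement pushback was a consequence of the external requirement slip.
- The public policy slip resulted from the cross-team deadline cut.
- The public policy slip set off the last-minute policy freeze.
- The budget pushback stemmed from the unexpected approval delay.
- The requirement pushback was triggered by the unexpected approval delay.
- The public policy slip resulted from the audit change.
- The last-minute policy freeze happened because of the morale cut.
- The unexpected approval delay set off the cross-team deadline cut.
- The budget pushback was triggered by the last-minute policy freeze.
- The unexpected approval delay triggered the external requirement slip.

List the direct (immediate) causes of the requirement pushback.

the external requirement slip, the unexpected approval delay

Upstream contributors include the senior approval dispute, but only the external requirement slip, the unexpected approval delay feed directly into the requirement pushback.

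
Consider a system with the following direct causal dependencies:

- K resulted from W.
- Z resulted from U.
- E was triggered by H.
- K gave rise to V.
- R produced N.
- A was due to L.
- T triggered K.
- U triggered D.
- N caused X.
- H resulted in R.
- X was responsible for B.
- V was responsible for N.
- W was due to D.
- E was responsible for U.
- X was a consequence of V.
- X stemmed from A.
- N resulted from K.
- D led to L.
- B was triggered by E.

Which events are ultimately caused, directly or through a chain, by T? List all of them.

B, K, N, V, X

Direct effects: K.
2 steps out: V, N.
3 steps out: X.
4 steps out: B.
Not reachable from it: H, R, E, U, D, W, L, A, Z.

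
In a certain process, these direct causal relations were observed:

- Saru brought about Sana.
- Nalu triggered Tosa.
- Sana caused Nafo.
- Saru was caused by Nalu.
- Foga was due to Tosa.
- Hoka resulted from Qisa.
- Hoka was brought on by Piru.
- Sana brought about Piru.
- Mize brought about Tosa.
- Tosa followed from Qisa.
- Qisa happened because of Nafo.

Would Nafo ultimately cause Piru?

Nafo leads to Qisa, Tosa, Foga, Hoka; Piru is not among them.

No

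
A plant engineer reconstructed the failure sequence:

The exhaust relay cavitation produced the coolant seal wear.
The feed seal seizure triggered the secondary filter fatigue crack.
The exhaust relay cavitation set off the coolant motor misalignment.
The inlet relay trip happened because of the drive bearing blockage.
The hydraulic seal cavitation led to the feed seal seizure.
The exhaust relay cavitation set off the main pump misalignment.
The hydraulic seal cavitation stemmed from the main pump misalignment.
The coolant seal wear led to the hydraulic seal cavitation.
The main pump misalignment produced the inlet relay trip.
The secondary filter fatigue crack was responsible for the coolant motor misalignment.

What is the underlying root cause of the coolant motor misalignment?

Tracing upstream from the coolant motor misalignment: the coolant motor misalignment ← the exhaust relay cavitation.
The exhaust relay cavitation has no stated cause, so it is the root.

the exhaust relay cavitation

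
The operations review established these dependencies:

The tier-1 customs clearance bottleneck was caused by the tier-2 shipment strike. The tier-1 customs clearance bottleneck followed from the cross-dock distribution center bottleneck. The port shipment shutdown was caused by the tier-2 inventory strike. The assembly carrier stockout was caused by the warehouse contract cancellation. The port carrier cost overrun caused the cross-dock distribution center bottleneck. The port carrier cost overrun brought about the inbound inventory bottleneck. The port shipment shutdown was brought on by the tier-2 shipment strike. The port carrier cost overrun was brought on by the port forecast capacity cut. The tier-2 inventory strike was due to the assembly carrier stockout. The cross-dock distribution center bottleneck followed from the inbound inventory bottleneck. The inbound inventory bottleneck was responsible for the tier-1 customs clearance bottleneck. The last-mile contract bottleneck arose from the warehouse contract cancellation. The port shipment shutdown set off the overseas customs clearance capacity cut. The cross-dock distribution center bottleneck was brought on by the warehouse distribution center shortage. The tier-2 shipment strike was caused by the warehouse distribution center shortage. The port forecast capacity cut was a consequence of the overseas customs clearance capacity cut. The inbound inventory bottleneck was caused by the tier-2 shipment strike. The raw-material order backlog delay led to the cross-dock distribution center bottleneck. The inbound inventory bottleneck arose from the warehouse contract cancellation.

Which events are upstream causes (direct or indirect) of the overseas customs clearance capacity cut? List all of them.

Immediate cause of the overseas customs clearance capacity cut: the port shipment shutdown.
Further upstream: the warehouse contract cancellation, the warehouse distribution center shortage, the assembly carrier stockout, the tier-2 shipment strike, the tier-2 inventory strike.

the assembly carrier stockout, the port shipment shutdown, the tier-2 inventory strike, the tier-2 shipment strike, the warehouse contract cancellation, the warehouse distribution center shortage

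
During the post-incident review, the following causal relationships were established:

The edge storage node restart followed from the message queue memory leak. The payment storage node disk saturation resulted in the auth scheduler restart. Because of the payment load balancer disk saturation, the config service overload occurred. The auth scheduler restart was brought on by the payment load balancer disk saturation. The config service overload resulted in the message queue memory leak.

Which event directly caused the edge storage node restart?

the message queue memory leak

Upstream contributors include the payment load balancer disk saturation, the config service overload, but only the message queue memory leak feeds directly into the edge storage node restart.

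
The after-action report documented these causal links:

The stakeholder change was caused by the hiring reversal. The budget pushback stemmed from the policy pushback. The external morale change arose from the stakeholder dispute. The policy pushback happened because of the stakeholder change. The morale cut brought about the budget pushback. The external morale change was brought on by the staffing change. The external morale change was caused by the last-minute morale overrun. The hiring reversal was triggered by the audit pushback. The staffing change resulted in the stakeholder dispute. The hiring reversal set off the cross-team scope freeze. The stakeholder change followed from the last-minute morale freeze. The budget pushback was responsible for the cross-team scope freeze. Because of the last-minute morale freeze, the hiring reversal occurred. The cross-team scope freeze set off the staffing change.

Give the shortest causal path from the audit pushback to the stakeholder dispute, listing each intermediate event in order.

the audit pushback → the hiring reversal → the cross-team scope freeze → the staffing change → the stakeholder dispute

the audit pushback → the hiring reversal
the hiring reversal → the cross-team scope freeze
the cross-team scope freeze → the staffing change
the staffing change → the stakeholder dispute
Length: 4 steps.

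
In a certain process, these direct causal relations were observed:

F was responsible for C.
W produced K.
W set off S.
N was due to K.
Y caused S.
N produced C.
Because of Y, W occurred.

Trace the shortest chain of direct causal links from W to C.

W → K
K → N
N → C
Length: 3 steps.

W → K → N → C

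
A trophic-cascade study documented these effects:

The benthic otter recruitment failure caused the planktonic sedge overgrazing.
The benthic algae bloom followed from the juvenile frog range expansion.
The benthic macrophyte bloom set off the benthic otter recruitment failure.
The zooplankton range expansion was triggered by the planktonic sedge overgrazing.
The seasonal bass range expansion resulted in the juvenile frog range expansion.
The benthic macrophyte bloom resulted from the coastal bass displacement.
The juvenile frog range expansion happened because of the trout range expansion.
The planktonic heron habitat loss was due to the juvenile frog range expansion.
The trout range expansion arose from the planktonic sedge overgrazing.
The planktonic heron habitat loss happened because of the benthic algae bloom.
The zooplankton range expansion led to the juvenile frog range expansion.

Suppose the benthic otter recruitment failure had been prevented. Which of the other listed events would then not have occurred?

the planktonic sedge overgrazing, the trout range expansion, the zooplankton range expansion

Downstream of the benthic otter recruitment failure: the planktonic sedge overgrazing, the zooplankton range expansion, the trout range expansion, the juvenile frog range expansion, the benthic algae bloom, the planktonic heron habitat loss.
Of those, still caused via another path: the juvenile frog range expansion, the benthic algae bloom, the planktonic heron habitat loss.
The remainder have no surviving cause.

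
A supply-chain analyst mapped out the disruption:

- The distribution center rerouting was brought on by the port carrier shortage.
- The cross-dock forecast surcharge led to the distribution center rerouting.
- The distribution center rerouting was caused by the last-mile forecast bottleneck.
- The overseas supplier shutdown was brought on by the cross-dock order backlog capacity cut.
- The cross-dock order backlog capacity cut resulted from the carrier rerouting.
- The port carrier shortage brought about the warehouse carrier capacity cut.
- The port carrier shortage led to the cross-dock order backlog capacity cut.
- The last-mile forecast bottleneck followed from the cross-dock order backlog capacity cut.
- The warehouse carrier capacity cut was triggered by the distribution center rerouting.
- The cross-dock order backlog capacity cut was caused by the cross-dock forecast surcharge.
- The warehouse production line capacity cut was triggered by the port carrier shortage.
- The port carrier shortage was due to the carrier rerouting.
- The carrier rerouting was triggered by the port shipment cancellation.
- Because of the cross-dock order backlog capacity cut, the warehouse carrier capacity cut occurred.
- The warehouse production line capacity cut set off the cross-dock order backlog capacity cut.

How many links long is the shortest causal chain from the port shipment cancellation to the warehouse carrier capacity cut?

3

Shortest chain: the port shipment cancellation → the carrier rerouting → the port carrier shortage → the warehouse carrier capacity cut.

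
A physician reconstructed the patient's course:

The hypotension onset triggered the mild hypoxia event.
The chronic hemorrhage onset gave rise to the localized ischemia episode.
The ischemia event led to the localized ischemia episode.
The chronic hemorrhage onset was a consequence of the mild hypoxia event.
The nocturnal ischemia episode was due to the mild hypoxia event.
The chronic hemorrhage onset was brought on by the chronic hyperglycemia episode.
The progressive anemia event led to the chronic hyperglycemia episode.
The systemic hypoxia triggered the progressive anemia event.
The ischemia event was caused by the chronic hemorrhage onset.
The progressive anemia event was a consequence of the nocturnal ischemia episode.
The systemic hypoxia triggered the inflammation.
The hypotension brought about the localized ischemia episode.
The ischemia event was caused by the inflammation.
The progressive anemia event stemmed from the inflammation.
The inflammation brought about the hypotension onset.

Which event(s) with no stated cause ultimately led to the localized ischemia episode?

Tracing upstream from the localized ischemia episode: the localized ischemia episode ← the ischemia event ← the inflammation ← the systemic hypoxia.
A separate upstream branch: the localized ischemia episode ← the hypotension.
Each of those chain origins has no stated cause.

the hypotension, the systemic hypoxia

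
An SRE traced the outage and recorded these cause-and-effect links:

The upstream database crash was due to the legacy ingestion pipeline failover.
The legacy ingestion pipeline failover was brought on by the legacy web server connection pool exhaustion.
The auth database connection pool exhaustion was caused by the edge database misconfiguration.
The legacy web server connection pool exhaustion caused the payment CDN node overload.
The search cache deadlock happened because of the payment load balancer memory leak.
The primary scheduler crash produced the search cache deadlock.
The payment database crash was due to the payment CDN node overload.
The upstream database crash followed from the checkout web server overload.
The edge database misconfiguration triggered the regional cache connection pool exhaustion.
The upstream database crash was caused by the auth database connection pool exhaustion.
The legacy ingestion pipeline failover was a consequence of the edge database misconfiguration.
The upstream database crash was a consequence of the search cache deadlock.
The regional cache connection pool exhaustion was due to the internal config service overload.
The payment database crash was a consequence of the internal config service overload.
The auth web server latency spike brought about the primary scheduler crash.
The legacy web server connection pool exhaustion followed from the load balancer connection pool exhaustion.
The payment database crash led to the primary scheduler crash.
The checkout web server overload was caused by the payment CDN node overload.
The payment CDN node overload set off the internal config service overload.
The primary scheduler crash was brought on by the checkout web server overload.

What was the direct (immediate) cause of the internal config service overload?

the payment CDN node overload

Upstream contributors include the load balancer connection pool exhaustion, the legacy web server connection pool exhaustion, but only the payment CDN node overload feeds directly into the internal config service overload.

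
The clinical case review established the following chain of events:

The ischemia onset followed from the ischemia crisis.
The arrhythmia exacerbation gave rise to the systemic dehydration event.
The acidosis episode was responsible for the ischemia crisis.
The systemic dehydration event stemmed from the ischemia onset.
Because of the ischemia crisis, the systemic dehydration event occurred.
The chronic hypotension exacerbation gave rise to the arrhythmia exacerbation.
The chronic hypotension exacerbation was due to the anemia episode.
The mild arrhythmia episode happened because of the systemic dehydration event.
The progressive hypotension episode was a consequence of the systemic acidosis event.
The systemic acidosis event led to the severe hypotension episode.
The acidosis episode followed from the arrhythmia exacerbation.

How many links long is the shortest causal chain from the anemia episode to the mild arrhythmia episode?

Shortest chain: the anemia episode → the chronic hypotension exacerbation → the arrhythmia exacerbation → the systemic dehydration event → the mild arrhythmia episode.

4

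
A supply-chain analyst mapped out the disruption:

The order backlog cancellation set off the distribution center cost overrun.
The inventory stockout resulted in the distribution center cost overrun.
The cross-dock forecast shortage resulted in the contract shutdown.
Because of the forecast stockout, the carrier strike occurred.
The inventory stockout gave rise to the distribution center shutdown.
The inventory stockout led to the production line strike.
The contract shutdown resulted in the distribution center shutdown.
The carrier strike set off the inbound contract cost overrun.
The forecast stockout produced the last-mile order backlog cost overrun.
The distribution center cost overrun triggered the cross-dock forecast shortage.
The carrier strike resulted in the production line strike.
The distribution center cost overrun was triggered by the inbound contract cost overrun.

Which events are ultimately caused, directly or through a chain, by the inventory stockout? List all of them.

Direct effects: the distribution center cost overrun, the production line strike, the distribution center shutdown.
2 steps out: the cross-dock forecast shortage.
3 steps out: the contract shutdown.
Not reachable from it: the order backlog cancellation, the forecast stockout, the carrier strike, the last-mile order backlog cost overrun, the inbound contract cost overrun.

the contract shutdown, the cross-dock forecast shortage, the distribution center cost overrun, the distribution center shutdown, the production line strike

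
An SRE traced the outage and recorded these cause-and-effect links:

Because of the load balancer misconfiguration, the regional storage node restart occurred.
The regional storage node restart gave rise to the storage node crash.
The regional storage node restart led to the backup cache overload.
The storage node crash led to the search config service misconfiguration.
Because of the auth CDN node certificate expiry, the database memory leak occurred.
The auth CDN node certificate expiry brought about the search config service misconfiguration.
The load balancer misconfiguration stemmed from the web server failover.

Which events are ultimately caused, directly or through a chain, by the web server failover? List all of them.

Direct effects: the load balancer misconfiguration.
2 steps out: the regional storage node restart.
3 steps out: the storage node crash, the backup cache overload.
4 steps out: the search config service misconfiguration.
Not reachable from it: the auth CDN node certificate expiry, the database memory leak.

the backup cache overload, the load balancer misconfiguration, the regional storage node restart, the search config service misconfiguration, the storage node crash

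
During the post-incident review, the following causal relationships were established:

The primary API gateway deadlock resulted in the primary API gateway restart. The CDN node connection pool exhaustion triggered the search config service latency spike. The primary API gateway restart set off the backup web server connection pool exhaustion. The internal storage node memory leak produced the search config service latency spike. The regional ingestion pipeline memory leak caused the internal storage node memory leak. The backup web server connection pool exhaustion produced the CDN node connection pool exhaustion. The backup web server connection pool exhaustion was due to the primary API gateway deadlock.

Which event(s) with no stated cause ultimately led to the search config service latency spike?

the primary API gateway deadlock, the regional ingestion pipeline memory leak

Tracing upstream from the search config service latency spike: the search config service latency spike ← the CDN node connection pool exhaustion ← the backup web server connection pool exhaustion ← the primary API gateway deadlock.
A separate upstream branch: the search config service latency spike ← the internal storage node memory leak ← the regional ingestion pipeline memory leak.
Each of those chain origins has no stated cause.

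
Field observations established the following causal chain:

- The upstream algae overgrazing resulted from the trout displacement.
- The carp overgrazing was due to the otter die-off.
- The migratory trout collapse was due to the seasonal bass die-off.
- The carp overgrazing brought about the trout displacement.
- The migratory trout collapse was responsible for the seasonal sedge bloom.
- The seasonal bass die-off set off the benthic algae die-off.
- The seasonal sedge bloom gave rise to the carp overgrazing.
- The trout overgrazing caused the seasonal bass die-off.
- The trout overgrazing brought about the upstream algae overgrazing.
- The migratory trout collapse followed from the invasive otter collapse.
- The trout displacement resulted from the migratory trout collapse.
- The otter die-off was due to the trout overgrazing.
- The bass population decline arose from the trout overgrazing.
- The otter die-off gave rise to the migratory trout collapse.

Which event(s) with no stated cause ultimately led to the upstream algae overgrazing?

Tracing upstream from the upstream algae overgrazing: the upstream algae overgrazing ← the trout overgrazing.
A separate upstream branch: the upstream algae overgrazing ← the trout displacement ← the migratory trout collapse ← the invasive otter collapse.
Each of those chain origins has no stated cause.

the invasive otter collapse, the trout overgrazing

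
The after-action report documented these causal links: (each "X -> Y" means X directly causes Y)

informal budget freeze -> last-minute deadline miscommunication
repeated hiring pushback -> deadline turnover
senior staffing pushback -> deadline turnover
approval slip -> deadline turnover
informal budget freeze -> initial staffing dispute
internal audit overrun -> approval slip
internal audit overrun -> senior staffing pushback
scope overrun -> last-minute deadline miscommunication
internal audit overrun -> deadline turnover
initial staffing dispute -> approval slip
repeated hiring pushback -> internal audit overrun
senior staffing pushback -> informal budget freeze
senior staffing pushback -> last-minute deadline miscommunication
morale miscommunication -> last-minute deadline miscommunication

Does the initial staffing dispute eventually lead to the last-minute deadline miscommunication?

The initial staffing dispute leads to the approval slip, the deadline turnover; the last-minute deadline miscommunication is not among them.

No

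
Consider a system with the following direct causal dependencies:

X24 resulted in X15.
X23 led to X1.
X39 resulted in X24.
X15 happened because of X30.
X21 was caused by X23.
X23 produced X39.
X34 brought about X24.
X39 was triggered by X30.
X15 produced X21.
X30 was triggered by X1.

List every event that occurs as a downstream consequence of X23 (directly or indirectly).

X1, X15, X21, X24, X30, X39

Direct effects: X1, X39, X21.
2 steps out: X30, X24.
3 steps out: X15.
Not reachable from it: X34.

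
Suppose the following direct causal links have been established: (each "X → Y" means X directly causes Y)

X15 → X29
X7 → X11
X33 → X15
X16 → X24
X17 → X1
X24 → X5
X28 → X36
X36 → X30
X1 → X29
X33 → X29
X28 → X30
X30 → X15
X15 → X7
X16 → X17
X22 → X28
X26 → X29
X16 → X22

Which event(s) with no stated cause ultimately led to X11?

Tracing upstream from X11: X11 ← X7 ← X15 ← X30 ← X28 ← X22 ← X16.
A separate upstream branch: X11 ← X7 ← X15 ← X33.
Each of those chain origins has no stated cause.

X16, X33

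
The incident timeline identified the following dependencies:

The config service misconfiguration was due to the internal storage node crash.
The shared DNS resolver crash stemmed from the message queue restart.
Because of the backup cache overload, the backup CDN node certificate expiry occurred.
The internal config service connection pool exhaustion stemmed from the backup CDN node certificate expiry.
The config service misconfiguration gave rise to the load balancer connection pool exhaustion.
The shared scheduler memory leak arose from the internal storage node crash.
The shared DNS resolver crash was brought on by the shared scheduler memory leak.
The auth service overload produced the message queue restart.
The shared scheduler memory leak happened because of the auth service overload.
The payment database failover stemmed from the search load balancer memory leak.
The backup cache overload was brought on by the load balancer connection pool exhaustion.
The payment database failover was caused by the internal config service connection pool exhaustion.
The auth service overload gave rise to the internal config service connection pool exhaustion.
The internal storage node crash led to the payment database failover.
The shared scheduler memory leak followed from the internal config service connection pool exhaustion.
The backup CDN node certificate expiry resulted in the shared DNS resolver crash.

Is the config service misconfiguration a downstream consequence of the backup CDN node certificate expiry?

No

The backup CDN node certificate expiry leads to the internal config service connection pool exhaustion, the payment database failover, the shared scheduler memory leak, the shared DNS resolver crash; the config service misconfiguration is not among them.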